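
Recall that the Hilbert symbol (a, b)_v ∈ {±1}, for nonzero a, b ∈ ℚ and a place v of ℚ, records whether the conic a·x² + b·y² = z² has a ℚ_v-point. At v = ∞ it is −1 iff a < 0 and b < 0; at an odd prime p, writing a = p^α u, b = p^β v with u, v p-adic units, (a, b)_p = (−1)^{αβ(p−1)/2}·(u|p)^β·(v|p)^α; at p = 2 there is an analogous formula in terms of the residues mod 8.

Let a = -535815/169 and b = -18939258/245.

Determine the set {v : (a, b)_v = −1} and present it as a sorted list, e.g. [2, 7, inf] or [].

(a, b) ≡ (-15, -2210) mod (ℚ^×)²; places V = {2, 3, 5, 7, 13, 17, 23, ∞}.
(a,b)_∞: sgn(-15)=−, sgn(-2210)=−, so -1.
(a,b)_5: α=1, u≡3; β=-1, v≡3 (mod 5); (3|5)=-1, (3|5)=-1; sign (−1)^0·-1^-1·-1^1 = +1.
(a,b)_13: α=-2, u≡6; β=1, v≡4 (mod 13); (6|13)=-1, (4|13)=+1; sign (−1)^0·-1^1·+1^-2 = -1.
(a,b)_7: α=2, u≡6; β=-2, v≡1 (mod 7); (6|7)=-1, (1|7)=+1; sign (−1)^0·-1^-2·+1^2 = +1.
(a,b)_23: α=0, u≡2; β=2, v≡19 (mod 23); (2|23)=+1, (19|23)=-1; sign (−1)^0·+1^2·-1^0 = +1.
(a,b)_3: α=7, u≡1; β=4, v≡1 (mod 3); (1|3)=+1, (1|3)=+1; sign (−1)^0·+1^4·+1^7 = +1.
(a,b)_17: α=0, u≡9; β=1, v≡3 (mod 17); (9|17)=+1, (3|17)=-1; sign (−1)^0·+1^1·-1^0 = +1.
(a,b)_2: α=0, β=1; u≡1, v≡7 (mod 8); ε(u)ε(v)=0·1, αω(v)=0·0, βω(u)=1·0; sum ≡ 0  ⇒  +1.
Ram(-15, -2210) = {13, ∞}; no ℚ_13-point on the conic.

[13, inf]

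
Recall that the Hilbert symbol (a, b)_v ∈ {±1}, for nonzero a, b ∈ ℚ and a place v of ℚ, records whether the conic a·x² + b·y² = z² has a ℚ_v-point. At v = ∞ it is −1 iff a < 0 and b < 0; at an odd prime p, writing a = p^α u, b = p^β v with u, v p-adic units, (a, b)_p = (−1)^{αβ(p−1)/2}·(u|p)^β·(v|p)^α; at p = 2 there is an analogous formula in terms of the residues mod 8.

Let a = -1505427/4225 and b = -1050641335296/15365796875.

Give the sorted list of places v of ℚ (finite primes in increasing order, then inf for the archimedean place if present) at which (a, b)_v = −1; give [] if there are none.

[19, inf]

(a, b) ≡ (-627, -10659) mod (ℚ^×)²; places V = {2, 3, 5, 7, 11, 13, 17, 19, 23, ∞}.
(a,b)_5: α=-2, u≡2; β=-6, v≡4 (mod 5); (2|5)=-1, (4|5)=+1; sign (−1)^0·-1^-6·+1^-2 = +1.
(a,b)_11: α=1, u≡5; β=-1, v≡7 (mod 11); (5|11)=+1, (7|11)=-1; sign (−1)^1·+1^-1·-1^1 = +1.
(a,b)_2: α=0, β=10; u≡5, v≡5 (mod 8); ε(u)ε(v)=0·0, αω(v)=0·1, βω(u)=10·1; sum ≡ 0  ⇒  +1.
(a,b)_19: α=1, u≡5; β=1, v≡1 (mod 19); (5|19)=+1, (1|19)=+1; sign (−1)^1·+1^1·+1^1 = -1.
(a,b)_13: α=-2, u≡1; β=-2, v≡9 (mod 13); (1|13)=+1, (9|13)=+1; sign (−1)^0·+1^-2·+1^-2 = +1.
(a,b)_7: α=4, u≡6; β=6, v≡1 (mod 7); (6|7)=-1, (1|7)=+1; sign (−1)^0·-1^6·+1^4 = +1.
(a,b)_17: α=0, u≡16; β=1, v≡4 (mod 17); (16|17)=+1, (4|17)=+1; sign (−1)^0·+1^1·+1^0 = +1.
(a,b)_23: α=0, u≡11; β=-2, v≡6 (mod 23); (11|23)=-1, (6|23)=+1; sign (−1)^0·-1^-2·+1^0 = +1.
(a,b)_3: α=1, u≡1; β=3, v≡2 (mod 3); (1|3)=+1, (2|3)=-1; sign (−1)^1·+1^3·-1^1 = +1.
(a,b)_∞: sgn(-627)=−, sgn(-10659)=−, so -1.
Ram(-627, -10659) = {19, ∞}; no ℚ_19-point on the conic.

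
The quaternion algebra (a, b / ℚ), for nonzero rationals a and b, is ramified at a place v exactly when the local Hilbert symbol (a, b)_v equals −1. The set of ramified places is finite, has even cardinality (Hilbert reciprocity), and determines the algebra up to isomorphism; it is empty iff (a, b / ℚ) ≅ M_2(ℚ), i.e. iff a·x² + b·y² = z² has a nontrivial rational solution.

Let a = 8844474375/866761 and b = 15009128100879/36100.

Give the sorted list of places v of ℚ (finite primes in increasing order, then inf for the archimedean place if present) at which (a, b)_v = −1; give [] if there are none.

[2, 3, 29, 53]

Mod squares: a ≡ 1572351, b ≡ 159. Check v ∈ {∞, 2, 3, 5, 7, 11, 17, 19, 29, 31, 53}.
v=19: a=19^-2·(≡9), b=19^-2·(≡6) mod 19; (9|19)=+1, (6|19)=+1; (−1)^{-2·-2·9}·(+1)^-2·(+1)^-2 = +1.
v=11: a=11^1·(≡10), b=11^2·(≡1) mod 11; (10|11)=-1, (1|11)=+1; (−1)^{1·2·5}·(-1)^2·(+1)^1 = +1.
v=7: a=7^-4·(≡4), b=7^0·(≡3) mod 7; (4|7)=+1, (3|7)=-1; (−1)^{-4·0·3}·(+1)^0·(-1)^-4 = +1.
v=17: a=17^0·(≡8), b=17^2·(≡14) mod 17; (8|17)=+1, (14|17)=-1; (−1)^{0·2·8}·(+1)^2·(-1)^0 = +1.
v=5: a=5^4·(≡4), b=5^-2·(≡1) mod 5; (4|5)=+1, (1|5)=+1; (−1)^{4·-2·2}·(+1)^-2·(+1)^4 = +1.
v=3: a=3^3·(≡2), b=3^1·(≡2) mod 3; (2|3)=-1, (2|3)=-1; (−1)^{3·1·1}·(-1)^1·(-1)^3 = -1.
v=2: v_2(a)=0, v_2(b)=-2; units ≡ 7, 7 (mod 8); ε·ε+αω+βω = 1·1+0·0+-2·0 ≡ 1  ⇒  (a,b)_2 = -1.
v=∞: 1572351 > 0 and 159 > 0  ⇒  (a,b)_∞ = +1.
v=29: a=29^1·(≡27), b=29^0·(≡8) mod 29; (27|29)=-1, (8|29)=-1; (−1)^{1·0·14}·(-1)^0·(-1)^1 = -1.
v=53: a=53^1·(≡38), b=53^3·(≡20) mod 53; (38|53)=+1, (20|53)=-1; (−1)^{1·3·26}·(+1)^3·(-1)^1 = -1.
v=31: a=31^1·(≡8), b=31^2·(≡28) mod 31; (8|31)=+1, (28|31)=+1; (−1)^{1·2·15}·(+1)^2·(+1)^1 = +1.
(1572351, 159 / ℚ) ramifies at {2, 3, 29, 53}: a division algebra.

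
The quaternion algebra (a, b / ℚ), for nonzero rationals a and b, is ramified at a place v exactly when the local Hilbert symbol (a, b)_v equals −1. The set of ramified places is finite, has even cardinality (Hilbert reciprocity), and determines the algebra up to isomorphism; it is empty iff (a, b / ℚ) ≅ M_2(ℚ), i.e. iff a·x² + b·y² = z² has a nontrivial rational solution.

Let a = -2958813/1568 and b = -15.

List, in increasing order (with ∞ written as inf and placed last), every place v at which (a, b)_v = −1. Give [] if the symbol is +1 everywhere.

[3, 11, 13, inf]

(a, b) ≡ (-5434, -15) mod (ℚ^×)²; places V = {2, 3, 5, 7, 11, 13, 19, ∞}.
(a,b)_2: α=-5, β=0; u≡3, v≡1 (mod 8); ε(u)ε(v)=1·0, αω(v)=-5·0, βω(u)=0·1; sum ≡ 0  ⇒  +1.
(a,b)_13: α=1, u≡2; β=0, v≡11 (mod 13); (2|13)=-1, (11|13)=-1; sign (−1)^0·-1^0·-1^1 = -1.
(a,b)_3: α=2, u≡2; β=1, v≡1 (mod 3); (2|3)=-1, (1|3)=+1; sign (−1)^0·-1^1·+1^2 = -1.
(a,b)_7: α=-2, u≡6; β=0, v≡6 (mod 7); (6|7)=-1, (6|7)=-1; sign (−1)^0·-1^0·-1^-2 = +1.
(a,b)_11: α=3, u≡9; β=0, v≡7 (mod 11); (9|11)=+1, (7|11)=-1; sign (−1)^0·+1^0·-1^3 = -1.
(a,b)_∞: sgn(-5434)=−, sgn(-15)=−, so -1.
(a,b)_5: α=0, u≡4; β=1, v≡2 (mod 5); (4|5)=+1, (2|5)=-1; sign (−1)^0·+1^1·-1^0 = +1.
(a,b)_19: α=1, u≡13; β=0, v≡4 (mod 19); (13|19)=-1, (4|19)=+1; sign (−1)^0·-1^0·+1^1 = +1.
Ram(-5434, -15) = {3, 11, 13, ∞}; no ℚ_3-point on the conic.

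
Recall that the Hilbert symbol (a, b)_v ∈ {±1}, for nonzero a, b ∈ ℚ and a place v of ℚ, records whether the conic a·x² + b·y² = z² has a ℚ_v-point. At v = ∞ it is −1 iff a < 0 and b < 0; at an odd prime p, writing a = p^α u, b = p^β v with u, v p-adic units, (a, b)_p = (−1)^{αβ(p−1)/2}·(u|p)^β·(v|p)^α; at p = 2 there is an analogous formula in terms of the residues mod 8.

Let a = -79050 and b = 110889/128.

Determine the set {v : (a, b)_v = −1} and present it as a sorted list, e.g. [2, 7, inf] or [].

[2, 3]

(a, b) ≡ (-3162, 2) mod (ℚ^×)²; places V = {2, 3, 5, 17, 31, 37, ∞}.
(a,b)_3: α=1, u≡2; β=4, v≡2 (mod 3); (2|3)=-1, (2|3)=-1; sign (−1)^0·-1^4·-1^1 = -1.
(a,b)_2: α=1, β=-7; u≡3, v≡1 (mod 8); ε(u)ε(v)=1·0, αω(v)=1·0, βω(u)=-7·1; sum ≡ 1  ⇒  -1.
(a,b)_17: α=1, u≡8; β=0, v≡13 (mod 17); (8|17)=+1, (13|17)=+1; sign (−1)^0·+1^0·+1^1 = +1.
(a,b)_31: α=1, u≡23; β=0, v≡16 (mod 31); (23|31)=-1, (16|31)=+1; sign (−1)^0·-1^0·+1^1 = +1.
(a,b)_5: α=2, u≡3; β=0, v≡3 (mod 5); (3|5)=-1, (3|5)=-1; sign (−1)^0·-1^0·-1^2 = +1.
(a,b)_∞: sgn(-3162)=−, sgn(2)=+, so +1.
(a,b)_37: α=0, u≡19; β=2, v≡20 (mod 37); (19|37)=-1, (20|37)=-1; sign (−1)^0·-1^2·-1^0 = +1.
|Ram(-3162, 2)| = 2, even; anisotropic at {2, 3}.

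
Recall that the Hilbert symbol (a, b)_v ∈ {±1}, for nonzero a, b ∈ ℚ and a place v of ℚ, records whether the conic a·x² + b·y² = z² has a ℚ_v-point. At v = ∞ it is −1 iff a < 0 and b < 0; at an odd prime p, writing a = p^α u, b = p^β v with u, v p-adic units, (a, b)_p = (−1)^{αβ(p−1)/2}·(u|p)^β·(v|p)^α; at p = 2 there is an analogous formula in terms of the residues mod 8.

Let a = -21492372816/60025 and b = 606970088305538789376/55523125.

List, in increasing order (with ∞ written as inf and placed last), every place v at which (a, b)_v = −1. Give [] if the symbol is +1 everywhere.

[2, 47]

Mod squares: a ≡ -31349, b ≡ 14467. Check v ∈ {∞, 2, 3, 5, 7, 17, 23, 29, 37, 47}.
v=37: a=37^0·(≡27), b=37^-1·(≡26) mod 37; (27|37)=+1, (26|37)=+1; (−1)^{0·-1·18}·(+1)^-1·(+1)^0 = +1.
v=2: v_2(a)=4, v_2(b)=12; units ≡ 3, 3 (mod 8); ε·ε+αω+βω = 1·1+4·1+12·1 ≡ 1  ⇒  (a,b)_2 = -1.
v=17: a=17^0·(≡4), b=17^1·(≡8) mod 17; (4|17)=+1, (8|17)=+1; (−1)^{0·1·8}·(+1)^1·(+1)^0 = +1.
v=7: a=7^-4·(≡4), b=7^-4·(≡5) mod 7; (4|7)=+1, (5|7)=-1; (−1)^{-4·-4·3}·(+1)^-4·(-1)^-4 = +1.
v=23: a=23^3·(≡5), b=23^5·(≡6) mod 23; (5|23)=-1, (6|23)=+1; (−1)^{3·5·11}·(-1)^5·(+1)^3 = +1.
v=29: a=29^1·(≡21), b=29^2·(≡13) mod 29; (21|29)=-1, (13|29)=+1; (−1)^{1·2·14}·(-1)^2·(+1)^1 = +1.
v=5: a=5^-2·(≡4), b=5^-4·(≡3) mod 5; (4|5)=+1, (3|5)=-1; (−1)^{-2·-4·2}·(+1)^-4·(-1)^-2 = +1.
v=47: a=47^1·(≡31), b=47^2·(≡44) mod 47; (31|47)=-1, (44|47)=-1; (−1)^{1·2·23}·(-1)^2·(-1)^1 = -1.
v=∞: -31349 < 0 and 14467 > 0  ⇒  (a,b)_∞ = +1.
v=3: a=3^4·(≡1), b=3^6·(≡1) mod 3; (1|3)=+1, (1|3)=+1; (−1)^{4·6·1}·(+1)^6·(+1)^4 = +1.
Ram(-31349, 14467) = {2, 47}; no ℚ_2-point on the conic.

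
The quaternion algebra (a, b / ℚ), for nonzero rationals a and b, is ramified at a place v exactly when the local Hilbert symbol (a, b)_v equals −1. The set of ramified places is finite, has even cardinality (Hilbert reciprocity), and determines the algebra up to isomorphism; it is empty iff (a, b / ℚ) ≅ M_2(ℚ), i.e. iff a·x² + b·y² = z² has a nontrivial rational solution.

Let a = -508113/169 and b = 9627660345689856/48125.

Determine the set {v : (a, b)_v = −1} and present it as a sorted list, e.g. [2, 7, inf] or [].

Mod squares: a ≡ -697, b ≡ 100947. Check v ∈ {∞, 2, 3, 5, 7, 11, 13, 17, 19, 23, 41}.
v=∞: -697 < 0 and 100947 > 0  ⇒  (a,b)_∞ = +1.
v=13: a=13^-2·(≡5), b=13^0·(≡11) mod 13; (5|13)=-1, (11|13)=-1; (−1)^{-2·0·6}·(-1)^0·(-1)^-2 = +1.
v=23: a=23^0·(≡9), b=23^1·(≡19) mod 23; (9|23)=+1, (19|23)=-1; (−1)^{0·1·11}·(+1)^1·(-1)^0 = +1.
v=41: a=41^1·(≡6), b=41^2·(≡20) mod 41; (6|41)=-1, (20|41)=+1; (−1)^{1·2·20}·(-1)^2·(+1)^1 = +1.
v=17: a=17^1·(≡3), b=17^2·(≡16) mod 17; (3|17)=-1, (16|17)=+1; (−1)^{1·2·8}·(-1)^2·(+1)^1 = +1.
v=2: v_2(a)=0, v_2(b)=8; units ≡ 7, 3 (mod 8); ε·ε+αω+βω = 1·1+0·1+8·0 ≡ 1  ⇒  (a,b)_2 = -1.
v=19: a=19^0·(≡17), b=19^1·(≡18) mod 19; (17|19)=+1, (18|19)=-1; (−1)^{0·1·9}·(+1)^1·(-1)^0 = +1.
v=11: a=11^0·(≡8), b=11^-1·(≡1) mod 11; (8|11)=-1, (1|11)=+1; (−1)^{0·-1·5}·(-1)^-1·(+1)^0 = -1.
v=7: a=7^0·(≡3), b=7^-1·(≡1) mod 7; (3|7)=-1, (1|7)=+1; (−1)^{0·-1·3}·(-1)^-1·(+1)^0 = -1.
v=3: a=3^6·(≡2), b=3^11·(≡1) mod 3; (2|3)=-1, (1|3)=+1; (−1)^{6·11·1}·(-1)^11·(+1)^6 = -1.
v=5: a=5^0·(≡3), b=5^-4·(≡3) mod 5; (3|5)=-1, (3|5)=-1; (−1)^{0·-4·2}·(-1)^-4·(-1)^0 = +1.
|Ram(-697, 100947)| = 4, even; anisotropic at {2, 3, 7, 11}.

[2, 3, 7, 11]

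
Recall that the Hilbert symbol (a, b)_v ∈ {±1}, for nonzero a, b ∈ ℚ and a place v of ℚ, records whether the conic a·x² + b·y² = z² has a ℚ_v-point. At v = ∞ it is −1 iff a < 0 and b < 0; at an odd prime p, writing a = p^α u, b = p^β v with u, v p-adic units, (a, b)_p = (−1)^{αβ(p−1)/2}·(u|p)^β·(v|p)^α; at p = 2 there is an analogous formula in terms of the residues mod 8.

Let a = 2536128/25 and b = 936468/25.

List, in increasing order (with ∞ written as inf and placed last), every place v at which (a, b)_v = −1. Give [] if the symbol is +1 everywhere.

(a, b) ≡ (4403, 26013) mod (ℚ^×)²; places V = {2, 3, 5, 7, 13, 17, 23, 29, 37, ∞}.
(a,b)_5: α=-2, u≡3; β=-2, v≡3 (mod 5); (3|5)=-1, (3|5)=-1; sign (−1)^0·-1^-2·-1^-2 = +1.
(a,b)_37: α=1, u≡23; β=0, v≡31 (mod 37); (23|37)=-1, (31|37)=-1; sign (−1)^0·-1^0·-1^1 = -1.
(a,b)_17: α=1, u≡16; β=0, v≡5 (mod 17); (16|17)=+1, (5|17)=-1; sign (−1)^0·+1^0·-1^1 = -1.
(a,b)_3: α=2, u≡2; β=3, v≡1 (mod 3); (2|3)=-1, (1|3)=+1; sign (−1)^0·-1^3·+1^2 = -1.
(a,b)_13: α=0, u≡3; β=1, v≡10 (mod 13); (3|13)=+1, (10|13)=+1; sign (−1)^0·+1^1·+1^0 = +1.
(a,b)_2: α=6, β=2; u≡3, v≡5 (mod 8); ε(u)ε(v)=1·0, αω(v)=6·1, βω(u)=2·1; sum ≡ 0  ⇒  +1.
(a,b)_23: α=0, u≡5; β=1, v≡3 (mod 23); (5|23)=-1, (3|23)=+1; sign (−1)^0·-1^1·+1^0 = -1.
(a,b)_29: α=0, u≡24; β=1, v≡18 (mod 29); (24|29)=+1, (18|29)=-1; sign (−1)^0·+1^1·-1^0 = +1.
(a,b)_7: α=1, u≡3; β=0, v≡2 (mod 7); (3|7)=-1, (2|7)=+1; sign (−1)^0·-1^0·+1^1 = +1.
(a,b)_∞: sgn(4403)=+, sgn(26013)=+, so +1.
|Ram(4403, 26013)| = 4, even; anisotropic at {3, 17, 23, 37}.

[3, 17, 23, 37]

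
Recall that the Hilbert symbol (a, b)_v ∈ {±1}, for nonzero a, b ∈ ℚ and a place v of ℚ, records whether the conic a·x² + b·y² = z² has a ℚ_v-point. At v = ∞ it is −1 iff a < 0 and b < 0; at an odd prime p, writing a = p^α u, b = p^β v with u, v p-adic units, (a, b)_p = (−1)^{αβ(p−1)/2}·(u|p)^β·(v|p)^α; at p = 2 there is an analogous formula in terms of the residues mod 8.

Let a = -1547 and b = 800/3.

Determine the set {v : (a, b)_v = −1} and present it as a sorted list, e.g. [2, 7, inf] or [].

(a, b) ≡ (-1547, 6) mod (ℚ^×)²; places V = {2, 3, 5, 7, 13, 17, ∞}.
(a,b)_3: α=0, u≡1; β=-1, v≡2 (mod 3); (1|3)=+1, (2|3)=-1; sign (−1)^0·+1^-1·-1^0 = +1.
(a,b)_∞: sgn(-1547)=−, sgn(6)=+, so +1.
(a,b)_13: α=1, u≡11; β=0, v≡11 (mod 13); (11|13)=-1, (11|13)=-1; sign (−1)^0·-1^0·-1^1 = -1.
(a,b)_2: α=0, β=5; u≡5, v≡3 (mod 8); ε(u)ε(v)=0·1, αω(v)=0·1, βω(u)=5·1; sum ≡ 1  ⇒  -1.
(a,b)_5: α=0, u≡3; β=2, v≡4 (mod 5); (3|5)=-1, (4|5)=+1; sign (−1)^0·-1^2·+1^0 = +1.
(a,b)_17: α=1, u≡11; β=0, v≡6 (mod 17); (11|17)=-1, (6|17)=-1; sign (−1)^0·-1^0·-1^1 = -1.
(a,b)_7: α=1, u≡3; β=0, v≡3 (mod 7); (3|7)=-1, (3|7)=-1; sign (−1)^0·-1^0·-1^1 = -1.
(-1547, 6 / ℚ) ramifies at {2, 7, 13, 17}: a division algebra.

[2, 7, 13, 17]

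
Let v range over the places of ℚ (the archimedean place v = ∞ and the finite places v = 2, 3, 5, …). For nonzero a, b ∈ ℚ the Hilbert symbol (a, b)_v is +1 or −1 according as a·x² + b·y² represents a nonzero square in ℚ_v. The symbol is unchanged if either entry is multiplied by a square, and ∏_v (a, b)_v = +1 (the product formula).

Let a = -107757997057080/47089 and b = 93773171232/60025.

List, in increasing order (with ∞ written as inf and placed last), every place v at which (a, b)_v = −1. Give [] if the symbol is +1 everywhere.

[5, 13, 43, 47]

Mod squares: a ≡ -14207630, b ≡ 893282. Check v ∈ {∞, 2, 3, 5, 7, 13, 17, 19, 31, 37, 43, 47}.
v=17: a=17^2·(≡4), b=17^1·(≡9) mod 17; (4|17)=+1, (9|17)=+1; (−1)^{2·1·8}·(+1)^1·(+1)^2 = +1.
v=5: a=5^1·(≡1), b=5^-2·(≡2) mod 5; (1|5)=+1, (2|5)=-1; (−1)^{1·-2·2}·(+1)^-2·(-1)^1 = -1.
v=2: v_2(a)=3, v_2(b)=5; units ≡ 1, 1 (mod 8); ε·ε+αω+βω = 0·0+3·0+5·0 ≡ 0  ⇒  (a,b)_2 = +1.
v=43: a=43^1·(≡2), b=43^1·(≡7) mod 43; (2|43)=-1, (7|43)=-1; (−1)^{1·1·21}·(-1)^1·(-1)^1 = -1.
v=7: a=7^-2·(≡4), b=7^-4·(≡5) mod 7; (4|7)=+1, (5|7)=-1; (−1)^{-2·-4·3}·(+1)^-4·(-1)^-2 = +1.
v=∞: -14207630 < 0 and 893282 > 0  ⇒  (a,b)_∞ = +1.
v=19: a=19^1·(≡10), b=19^0·(≡4) mod 19; (10|19)=-1, (4|19)=+1; (−1)^{1·0·9}·(-1)^0·(+1)^1 = +1.
v=37: a=37^1·(≡36), b=37^0·(≡1) mod 37; (36|37)=+1, (1|37)=+1; (−1)^{1·0·18}·(+1)^0·(+1)^1 = +1.
v=3: a=3^8·(≡1), b=3^8·(≡2) mod 3; (1|3)=+1, (2|3)=-1; (−1)^{8·8·1}·(+1)^8·(-1)^8 = +1.
v=13: a=13^0·(≡11), b=13^1·(≡12) mod 13; (11|13)=-1, (12|13)=+1; (−1)^{0·1·6}·(-1)^1·(+1)^0 = -1.
v=31: a=31^-2·(≡17), b=31^0·(≡12) mod 31; (17|31)=-1, (12|31)=-1; (−1)^{-2·0·15}·(-1)^0·(-1)^-2 = +1.
v=47: a=47^1·(≡42), b=47^1·(≡28) mod 47; (42|47)=+1, (28|47)=+1; (−1)^{1·1·23}·(+1)^1·(+1)^1 = -1.
|Ram(-14207630, 893282)| = 4, even; anisotropic at {5, 13, 43, 47}.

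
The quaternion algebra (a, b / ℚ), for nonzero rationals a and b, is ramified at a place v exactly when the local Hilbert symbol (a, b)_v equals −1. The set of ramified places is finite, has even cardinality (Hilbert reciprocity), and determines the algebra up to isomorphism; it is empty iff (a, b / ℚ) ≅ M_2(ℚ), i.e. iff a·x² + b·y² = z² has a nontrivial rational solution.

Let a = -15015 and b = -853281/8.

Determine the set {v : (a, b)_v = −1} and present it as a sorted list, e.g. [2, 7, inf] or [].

[5, 7, 11, inf]

Mod squares: a ≡ -15015, b ≡ -1122. Check v ∈ {∞, 2, 3, 5, 7, 11, 13, 17}.
v=5: a=5^1·(≡2), b=5^0·(≡3) mod 5; (2|5)=-1, (3|5)=-1; (−1)^{1·0·2}·(-1)^0·(-1)^1 = -1.
v=∞: -15015 < 0 and -1122 < 0  ⇒  (a,b)_∞ = -1.
v=7: a=7^1·(≡4), b=7^0·(≡5) mod 7; (4|7)=+1, (5|7)=-1; (−1)^{1·0·3}·(+1)^0·(-1)^1 = -1.
v=3: a=3^1·(≡2), b=3^3·(≡1) mod 3; (2|3)=-1, (1|3)=+1; (−1)^{1·3·1}·(-1)^3·(+1)^1 = +1.
v=2: v_2(a)=0, v_2(b)=-3; units ≡ 1, 7 (mod 8); ε·ε+αω+βω = 0·1+0·0+-3·0 ≡ 0  ⇒  (a,b)_2 = +1.
v=11: a=11^1·(≡10), b=11^1·(≡7) mod 11; (10|11)=-1, (7|11)=-1; (−1)^{1·1·5}·(-1)^1·(-1)^1 = -1.
v=13: a=13^1·(≡2), b=13^2·(≡1) mod 13; (2|13)=-1, (1|13)=+1; (−1)^{1·2·6}·(-1)^2·(+1)^1 = +1.
v=17: a=17^0·(≡13), b=17^1·(≡1) mod 17; (13|17)=+1, (1|17)=+1; (−1)^{0·1·8}·(+1)^1·(+1)^0 = +1.
Ram(-15015, -1122) = {5, 7, 11, ∞}; no ℚ_5-point on the conic.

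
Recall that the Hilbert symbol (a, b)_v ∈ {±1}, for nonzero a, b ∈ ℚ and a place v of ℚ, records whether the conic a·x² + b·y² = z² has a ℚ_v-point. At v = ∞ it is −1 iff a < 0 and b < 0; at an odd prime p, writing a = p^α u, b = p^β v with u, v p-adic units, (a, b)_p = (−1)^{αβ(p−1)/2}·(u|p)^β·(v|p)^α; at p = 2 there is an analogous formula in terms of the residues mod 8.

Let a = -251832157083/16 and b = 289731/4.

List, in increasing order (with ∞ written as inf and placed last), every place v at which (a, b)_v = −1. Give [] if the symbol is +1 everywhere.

(a, b) ≡ (-3, 289731) mod (ℚ^×)²; places V = {2, 3, 13, 17, 19, 23, ∞}.
(a,b)_19: α=2, u≡7; β=1, v≡17 (mod 19); (7|19)=+1, (17|19)=+1; sign (−1)^0·+1^1·+1^2 = +1.
(a,b)_23: α=2, u≡21; β=1, v≡4 (mod 23); (21|23)=-1, (4|23)=+1; sign (−1)^0·-1^1·+1^2 = -1.
(a,b)_∞: sgn(-3)=−, sgn(289731)=+, so +1.
(a,b)_2: α=-4, β=-2; u≡5, v≡3 (mod 8); ε(u)ε(v)=0·1, αω(v)=-4·1, βω(u)=-2·1; sum ≡ 0  ⇒  +1.
(a,b)_17: α=2, u≡5; β=1, v≡15 (mod 17); (5|17)=-1, (15|17)=+1; sign (−1)^0·-1^1·+1^2 = -1.
(a,b)_3: α=3, u≡2; β=1, v≡1 (mod 3); (2|3)=-1, (1|3)=+1; sign (−1)^1·-1^1·+1^3 = +1.
(a,b)_13: α=2, u≡1; β=1, v≡11 (mod 13); (1|13)=+1, (11|13)=-1; sign (−1)^0·+1^1·-1^2 = +1.
|Ram(-3, 289731)| = 2, even; anisotropic at {17, 23}.

[17, 23]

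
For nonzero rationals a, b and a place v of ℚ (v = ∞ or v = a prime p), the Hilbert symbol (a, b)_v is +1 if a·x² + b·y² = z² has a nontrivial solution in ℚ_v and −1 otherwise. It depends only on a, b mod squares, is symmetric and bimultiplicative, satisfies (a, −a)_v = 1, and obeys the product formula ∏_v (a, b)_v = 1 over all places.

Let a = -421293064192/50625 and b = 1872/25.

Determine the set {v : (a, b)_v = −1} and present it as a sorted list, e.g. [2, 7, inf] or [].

[2, 7, 11, 19]

Mod squares: a ≡ -38038, b ≡ 13. Check v ∈ {∞, 2, 3, 5, 7, 11, 13, 19}.
v=13: a=13^3·(≡12), b=13^1·(≡12) mod 13; (12|13)=+1, (12|13)=+1; (−1)^{3·1·6}·(+1)^1·(+1)^3 = +1.
v=3: a=3^-4·(≡2), b=3^2·(≡1) mod 3; (2|3)=-1, (1|3)=+1; (−1)^{-4·2·1}·(-1)^2·(+1)^-4 = +1.
v=5: a=5^-4·(≡3), b=5^-2·(≡2) mod 5; (3|5)=-1, (2|5)=-1; (−1)^{-4·-2·2}·(-1)^-2·(-1)^-4 = +1.
v=∞: -38038 < 0 and 13 > 0  ⇒  (a,b)_∞ = +1.
v=7: a=7^1·(≡3), b=7^0·(≡6) mod 7; (3|7)=-1, (6|7)=-1; (−1)^{1·0·3}·(-1)^0·(-1)^1 = -1.
v=2: v_2(a)=17, v_2(b)=4; units ≡ 5, 5 (mod 8); ε·ε+αω+βω = 0·0+17·1+4·1 ≡ 1  ⇒  (a,b)_2 = -1.
v=11: a=11^1·(≡7), b=11^0·(≡8) mod 11; (7|11)=-1, (8|11)=-1; (−1)^{1·0·5}·(-1)^0·(-1)^1 = -1.
v=19: a=19^1·(≡12), b=19^0·(≡8) mod 19; (12|19)=-1, (8|19)=-1; (−1)^{1·0·9}·(-1)^0·(-1)^1 = -1.
Ram(-38038, 13) = {2, 7, 11, 19}; no ℚ_2-point on the conic.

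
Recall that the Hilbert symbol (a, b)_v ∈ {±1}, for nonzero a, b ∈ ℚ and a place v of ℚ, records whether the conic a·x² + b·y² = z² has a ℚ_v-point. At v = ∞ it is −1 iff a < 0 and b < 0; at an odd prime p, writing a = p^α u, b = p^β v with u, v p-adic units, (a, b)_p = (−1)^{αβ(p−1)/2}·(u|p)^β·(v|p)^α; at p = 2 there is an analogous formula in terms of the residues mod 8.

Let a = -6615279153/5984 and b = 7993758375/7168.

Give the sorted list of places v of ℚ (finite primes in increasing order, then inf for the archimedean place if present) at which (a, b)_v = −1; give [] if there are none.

(a, b) ≡ (-21318, 105) mod (ℚ^×)²; places V = {2, 3, 5, 7, 11, 17, 19, ∞}.
(a,b)_11: α=-1, u≡9; β=0, v≡6 (mod 11); (9|11)=+1, (6|11)=-1; sign (−1)^0·+1^0·-1^-1 = -1.
(a,b)_17: α=-1, u≡13; β=0, v≡6 (mod 17); (13|17)=+1, (6|17)=-1; sign (−1)^0·+1^0·-1^-1 = -1.
(a,b)_2: α=-5, β=-10; u≡5, v≡1 (mod 8); ε(u)ε(v)=0·0, αω(v)=-5·0, βω(u)=-10·1; sum ≡ 0  ⇒  +1.
(a,b)_∞: sgn(-21318)=−, sgn(105)=+, so +1.
(a,b)_5: α=0, u≡3; β=3, v≡4 (mod 5); (3|5)=-1, (4|5)=+1; sign (−1)^0·-1^3·+1^0 = -1.
(a,b)_19: α=3, u≡8; β=2, v≡3 (mod 19); (8|19)=-1, (3|19)=-1; sign (−1)^0·-1^2·-1^3 = -1.
(a,b)_3: α=9, u≡1; β=11, v≡2 (mod 3); (1|3)=+1, (2|3)=-1; sign (−1)^1·+1^11·-1^9 = +1.
(a,b)_7: α=2, u≡1; β=-1, v≡4 (mod 7); (1|7)=+1, (4|7)=+1; sign (−1)^0·+1^-1·+1^2 = +1.
(-21318, 105 / ℚ) ramifies at {5, 11, 17, 19}: a division algebra.

[5, 11, 17, 19]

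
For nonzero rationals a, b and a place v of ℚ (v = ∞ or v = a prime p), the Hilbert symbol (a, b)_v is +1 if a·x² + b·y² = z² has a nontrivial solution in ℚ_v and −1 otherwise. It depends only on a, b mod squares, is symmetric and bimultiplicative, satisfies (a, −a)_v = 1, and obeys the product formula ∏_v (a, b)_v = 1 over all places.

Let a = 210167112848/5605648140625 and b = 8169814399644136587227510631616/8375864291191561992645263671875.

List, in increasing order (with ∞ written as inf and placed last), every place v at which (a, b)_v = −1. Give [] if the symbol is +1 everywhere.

[3, 17]

Mod squares: a ≡ 17, b ≡ 57. Check v ∈ {∞, 2, 3, 5, 7, 11, 13, 17, 19, 31, 47}.
v=11: a=11^2·(≡10), b=11^8·(≡7) mod 11; (10|11)=-1, (7|11)=-1; (−1)^{2·8·5}·(-1)^8·(-1)^2 = +1.
v=17: a=17^1·(≡13), b=17^2·(≡6) mod 17; (13|17)=+1, (6|17)=-1; (−1)^{1·2·8}·(+1)^2·(-1)^1 = -1.
v=13: a=13^-2·(≡9), b=13^-2·(≡6) mod 13; (9|13)=+1, (6|13)=-1; (−1)^{-2·-2·6}·(+1)^-2·(-1)^-2 = +1.
v=31: a=31^-2·(≡17), b=31^-6·(≡24) mod 31; (17|31)=-1, (24|31)=-1; (−1)^{-2·-6·15}·(-1)^-6·(-1)^-2 = +1.
v=3: a=3^0·(≡2), b=3^-1·(≡1) mod 3; (2|3)=-1, (1|3)=+1; (−1)^{0·-1·1}·(-1)^-1·(+1)^0 = -1.
v=7: a=7^2·(≡3), b=7^2·(≡1) mod 7; (3|7)=-1, (1|7)=+1; (−1)^{2·2·3}·(-1)^2·(+1)^2 = +1.
v=19: a=19^4·(≡7), b=19^13·(≡14) mod 19; (7|19)=+1, (14|19)=-1; (−1)^{4·13·9}·(+1)^13·(-1)^4 = +1.
v=∞: 17 > 0 and 57 > 0  ⇒  (a,b)_∞ = +1.
v=5: a=5^-6·(≡3), b=5^-18·(≡3) mod 5; (3|5)=-1, (3|5)=-1; (−1)^{-6·-18·2}·(-1)^-18·(-1)^-6 = +1.
v=2: v_2(a)=4, v_2(b)=6; units ≡ 1, 1 (mod 8); ε·ε+αω+βω = 0·0+4·0+6·0 ≡ 0  ⇒  (a,b)_2 = +1.
v=47: a=47^-2·(≡4), b=47^-4·(≡39) mod 47; (4|47)=+1, (39|47)=-1; (−1)^{-2·-4·23}·(+1)^-4·(-1)^-2 = +1.
|Ram(17, 57)| = 2, even; anisotropic at {3, 17}.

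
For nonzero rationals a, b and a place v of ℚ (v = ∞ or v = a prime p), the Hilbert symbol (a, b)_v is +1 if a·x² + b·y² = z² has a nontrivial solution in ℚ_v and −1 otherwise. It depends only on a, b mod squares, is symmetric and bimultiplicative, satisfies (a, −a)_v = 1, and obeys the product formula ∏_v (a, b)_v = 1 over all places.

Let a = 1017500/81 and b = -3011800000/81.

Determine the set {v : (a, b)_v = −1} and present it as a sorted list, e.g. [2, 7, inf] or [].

(a, b) ≡ (407, -55) mod (ℚ^×)²; places V = {2, 3, 5, 11, 37, ∞}.
(a,b)_11: α=1, u≡3; β=1, v≡8 (mod 11); (3|11)=+1, (8|11)=-1; sign (−1)^1·+1^1·-1^1 = +1.
(a,b)_2: α=2, β=6; u≡7, v≡1 (mod 8); ε(u)ε(v)=1·0, αω(v)=2·0, βω(u)=6·0; sum ≡ 0  ⇒  +1.
(a,b)_37: α=1, u≡33; β=2, v≡24 (mod 37); (33|37)=+1, (24|37)=-1; sign (−1)^0·+1^2·-1^1 = -1.
(a,b)_5: α=4, u≡3; β=5, v≡4 (mod 5); (3|5)=-1, (4|5)=+1; sign (−1)^0·-1^5·+1^4 = -1.
(a,b)_3: α=-4, u≡2; β=-4, v≡2 (mod 3); (2|3)=-1, (2|3)=-1; sign (−1)^0·-1^-4·-1^-4 = +1.
(a,b)_∞: sgn(407)=+, sgn(-55)=−, so +1.
(407, -55 / ℚ) ramifies at {5, 37}: a division algebra.

[5, 37]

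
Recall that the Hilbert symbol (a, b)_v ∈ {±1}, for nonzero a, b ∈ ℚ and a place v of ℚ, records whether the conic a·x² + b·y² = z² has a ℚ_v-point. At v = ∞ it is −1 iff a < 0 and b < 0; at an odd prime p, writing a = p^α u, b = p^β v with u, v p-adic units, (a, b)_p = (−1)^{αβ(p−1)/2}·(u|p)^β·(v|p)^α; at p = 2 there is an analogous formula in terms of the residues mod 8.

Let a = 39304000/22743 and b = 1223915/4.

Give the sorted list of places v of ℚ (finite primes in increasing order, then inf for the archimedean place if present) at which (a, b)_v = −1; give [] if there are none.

[2, 5]

(a, b) ≡ (595, 35) mod (ℚ^×)²; places V = {2, 3, 5, 7, 11, 17, 19, ∞}.
(a,b)_19: α=-2, u≡5; β=0, v≡17 (mod 19); (5|19)=+1, (17|19)=+1; sign (−1)^0·+1^0·+1^-2 = +1.
(a,b)_3: α=-2, u≡1; β=0, v≡2 (mod 3); (1|3)=+1, (2|3)=-1; sign (−1)^0·+1^0·-1^-2 = +1.
(a,b)_2: α=6, β=-2; u≡3, v≡3 (mod 8); ε(u)ε(v)=1·1, αω(v)=6·1, βω(u)=-2·1; sum ≡ 1  ⇒  -1.
(a,b)_5: α=3, u≡4; β=1, v≡2 (mod 5); (4|5)=+1, (2|5)=-1; sign (−1)^0·+1^1·-1^3 = -1.
(a,b)_11: α=0, u≡9; β=2, v≡7 (mod 11); (9|11)=+1, (7|11)=-1; sign (−1)^0·+1^2·-1^0 = +1.
(a,b)_7: α=-1, u≡1; β=1, v≡5 (mod 7); (1|7)=+1, (5|7)=-1; sign (−1)^1·+1^1·-1^-1 = +1.
(a,b)_∞: sgn(595)=+, sgn(35)=+, so +1.
(a,b)_17: α=3, u≡8; β=2, v≡9 (mod 17); (8|17)=+1, (9|17)=+1; sign (−1)^0·+1^2·+1^3 = +1.
Ram(595, 35) = {2, 5}; no ℚ_2-point on the conic.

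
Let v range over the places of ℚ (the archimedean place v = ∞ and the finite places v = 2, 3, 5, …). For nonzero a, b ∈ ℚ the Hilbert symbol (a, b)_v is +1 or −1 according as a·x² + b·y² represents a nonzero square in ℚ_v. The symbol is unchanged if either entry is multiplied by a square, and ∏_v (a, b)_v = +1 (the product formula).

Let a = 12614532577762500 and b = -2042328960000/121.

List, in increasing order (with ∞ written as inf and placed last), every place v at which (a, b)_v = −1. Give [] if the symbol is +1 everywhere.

(a, b) ≡ (6105, -259) mod (ℚ^×)²; places V = {2, 3, 5, 7, 11, 37, ∞}.
(a,b)_∞: sgn(6105)=+, sgn(-259)=−, so +1.
(a,b)_2: α=2, β=10; u≡1, v≡5 (mod 8); ε(u)ε(v)=0·0, αω(v)=2·1, βω(u)=10·0; sum ≡ 0  ⇒  +1.
(a,b)_11: α=1, u≡1; β=-2, v≡1 (mod 11); (1|11)=+1, (1|11)=+1; sign (−1)^0·+1^-2·+1^1 = +1.
(a,b)_3: α=3, u≡1; β=2, v≡2 (mod 3); (1|3)=+1, (2|3)=-1; sign (−1)^0·+1^2·-1^3 = -1.
(a,b)_5: α=5, u≡4; β=4, v≡4 (mod 5); (4|5)=+1, (4|5)=+1; sign (−1)^0·+1^4·+1^5 = +1.
(a,b)_37: α=5, u≡2; β=3, v≡1 (mod 37); (2|37)=-1, (1|37)=+1; sign (−1)^0·-1^3·+1^5 = -1.
(a,b)_7: α=2, u≡4; β=1, v≡3 (mod 7); (4|7)=+1, (3|7)=-1; sign (−1)^0·+1^1·-1^2 = +1.
Ram(6105, -259) = {3, 37}; no ℚ_3-point on the conic.

[3, 37]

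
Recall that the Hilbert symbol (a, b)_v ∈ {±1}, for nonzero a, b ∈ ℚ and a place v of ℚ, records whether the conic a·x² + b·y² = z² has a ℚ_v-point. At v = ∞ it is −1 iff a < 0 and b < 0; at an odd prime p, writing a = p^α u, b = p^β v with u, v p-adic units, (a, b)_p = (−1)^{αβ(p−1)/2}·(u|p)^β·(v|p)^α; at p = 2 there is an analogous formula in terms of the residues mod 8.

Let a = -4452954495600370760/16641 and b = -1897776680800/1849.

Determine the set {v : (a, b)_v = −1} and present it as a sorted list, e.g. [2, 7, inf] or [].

[2, 5, 13, 19, 23, inf]

(a, b) ≡ (-2210, -39210262) mod (ℚ^×)²; places V = {2, 3, 5, 7, 11, 13, 17, 19, 23, 29, 43, ∞}.
(a,b)_19: α=2, u≡18; β=1, v≡7 (mod 19); (18|19)=-1, (7|19)=+1; sign (−1)^0·-1^1·+1^2 = -1.
(a,b)_5: α=1, u≡3; β=2, v≡2 (mod 5); (3|5)=-1, (2|5)=-1; sign (−1)^0·-1^2·-1^1 = -1.
(a,b)_2: α=3, β=5; u≡7, v≡5 (mod 8); ε(u)ε(v)=1·0, αω(v)=3·1, βω(u)=5·0; sum ≡ 1  ⇒  -1.
(a,b)_43: α=-2, u≡28; β=-2, v≡2 (mod 43); (28|43)=-1, (2|43)=-1; sign (−1)^0·-1^-2·-1^-2 = +1.
(a,b)_11: α=2, u≡1; β=2, v≡10 (mod 11); (1|11)=+1, (10|11)=-1; sign (−1)^0·+1^2·-1^2 = +1.
(a,b)_17: α=1, u≡7; β=1, v≡7 (mod 17); (7|17)=-1, (7|17)=-1; sign (−1)^0·-1^1·-1^1 = +1.
(a,b)_3: α=-2, u≡1; β=0, v≡2 (mod 3); (1|3)=+1, (2|3)=-1; sign (−1)^0·+1^0·-1^-2 = +1.
(a,b)_23: α=4, u≡11; β=1, v≡3 (mod 23); (11|23)=-1, (3|23)=+1; sign (−1)^0·-1^1·+1^4 = -1.
(a,b)_7: α=2, u≡1; β=1, v≡1 (mod 7); (1|7)=+1, (1|7)=+1; sign (−1)^0·+1^1·+1^2 = +1.
(a,b)_13: α=1, u≡12; β=1, v≡7 (mod 13); (12|13)=+1, (7|13)=-1; sign (−1)^0·+1^1·-1^1 = -1.
(a,b)_29: α=2, u≡13; β=1, v≡15 (mod 29); (13|29)=+1, (15|29)=-1; sign (−1)^0·+1^1·-1^2 = +1.
(a,b)_∞: sgn(-2210)=−, sgn(-39210262)=−, so -1.
(-2210, -39210262 / ℚ) ramifies at {2, 5, 13, 19, 23, ∞}: a division algebra.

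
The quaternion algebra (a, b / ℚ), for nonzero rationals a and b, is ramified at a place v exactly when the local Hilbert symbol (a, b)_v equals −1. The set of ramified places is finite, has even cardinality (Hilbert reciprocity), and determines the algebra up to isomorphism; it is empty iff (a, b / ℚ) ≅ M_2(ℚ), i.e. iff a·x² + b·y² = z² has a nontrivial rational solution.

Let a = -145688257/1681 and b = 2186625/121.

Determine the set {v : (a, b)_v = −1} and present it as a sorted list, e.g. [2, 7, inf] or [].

(a, b) ≡ (-78793, 1785) mod (ℚ^×)²; places V = {2, 3, 5, 7, 11, 13, 17, 19, 29, 41, 43, ∞}.
(a,b)_43: α=2, u≡28; β=0, v≡39 (mod 43); (28|43)=-1, (39|43)=-1; sign (−1)^0·-1^0·-1^2 = +1.
(a,b)_3: α=0, u≡2; β=1, v≡1 (mod 3); (2|3)=-1, (1|3)=+1; sign (−1)^0·-1^1·+1^0 = -1.
(a,b)_41: α=-2, u≡36; β=0, v≡14 (mod 41); (36|41)=+1, (14|41)=-1; sign (−1)^0·+1^0·-1^-2 = +1.
(a,b)_11: α=1, u≡1; β=-2, v≡1 (mod 11); (1|11)=+1, (1|11)=+1; sign (−1)^0·+1^-2·+1^1 = +1.
(a,b)_2: α=0, β=0; u≡7, v≡1 (mod 8); ε(u)ε(v)=1·0, αω(v)=0·0, βω(u)=0·0; sum ≡ 0  ⇒  +1.
(a,b)_29: α=1, u≡5; β=0, v≡5 (mod 29); (5|29)=+1, (5|29)=+1; sign (−1)^0·+1^0·+1^1 = +1.
(a,b)_13: α=1, u≡1; β=0, v≡3 (mod 13); (1|13)=+1, (3|13)=+1; sign (−1)^0·+1^0·+1^1 = +1.
(a,b)_17: α=0, u≡4; β=1, v≡10 (mod 17); (4|17)=+1, (10|17)=-1; sign (−1)^0·+1^1·-1^0 = +1.
(a,b)_∞: sgn(-78793)=−, sgn(1785)=+, so +1.
(a,b)_19: α=1, u≡3; β=0, v≡15 (mod 19); (3|19)=-1, (15|19)=-1; sign (−1)^0·-1^0·-1^1 = -1.
(a,b)_7: α=0, u≡6; β=3, v≡6 (mod 7); (6|7)=-1, (6|7)=-1; sign (−1)^0·-1^3·-1^0 = -1.
(a,b)_5: α=0, u≡3; β=3, v≡3 (mod 5); (3|5)=-1, (3|5)=-1; sign (−1)^0·-1^3·-1^0 = -1.
(-78793, 1785 / ℚ) ramifies at {3, 5, 7, 19}: a division algebra.

[3, 5, 7, 19]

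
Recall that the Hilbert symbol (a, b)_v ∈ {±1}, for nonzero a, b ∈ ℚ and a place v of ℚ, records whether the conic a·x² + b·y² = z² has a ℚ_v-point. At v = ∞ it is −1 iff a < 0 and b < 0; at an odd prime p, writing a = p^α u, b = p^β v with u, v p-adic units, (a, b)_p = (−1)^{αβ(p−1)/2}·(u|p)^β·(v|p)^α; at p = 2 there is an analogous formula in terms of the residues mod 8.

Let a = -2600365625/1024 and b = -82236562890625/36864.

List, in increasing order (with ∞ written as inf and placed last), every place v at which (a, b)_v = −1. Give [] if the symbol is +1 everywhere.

(a, b) ≡ (-65, -3289) mod (ℚ^×)²; places V = {2, 3, 5, 11, 13, 23, ∞}.
(a,b)_5: α=5, u≡2; β=8, v≡1 (mod 5); (2|5)=-1, (1|5)=+1; sign (−1)^0·-1^8·+1^5 = +1.
(a,b)_23: α=2, u≡8; β=3, v≡4 (mod 23); (8|23)=+1, (4|23)=+1; sign (−1)^0·+1^3·+1^2 = +1.
(a,b)_11: α=2, u≡9; β=3, v≡1 (mod 11); (9|11)=+1, (1|11)=+1; sign (−1)^0·+1^3·+1^2 = +1.
(a,b)_13: α=1, u≡8; β=1, v≡2 (mod 13); (8|13)=-1, (2|13)=-1; sign (−1)^0·-1^1·-1^1 = +1.
(a,b)_2: α=-10, β=-12; u≡7, v≡7 (mod 8); ε(u)ε(v)=1·1, αω(v)=-10·0, βω(u)=-12·0; sum ≡ 1  ⇒  -1.
(a,b)_∞: sgn(-65)=−, sgn(-3289)=−, so -1.
(a,b)_3: α=0, u≡1; β=-2, v≡2 (mod 3); (1|3)=+1, (2|3)=-1; sign (−1)^0·+1^-2·-1^0 = +1.
(-65, -3289 / ℚ) ramifies at {2, ∞}: a division algebra.

[2, inf]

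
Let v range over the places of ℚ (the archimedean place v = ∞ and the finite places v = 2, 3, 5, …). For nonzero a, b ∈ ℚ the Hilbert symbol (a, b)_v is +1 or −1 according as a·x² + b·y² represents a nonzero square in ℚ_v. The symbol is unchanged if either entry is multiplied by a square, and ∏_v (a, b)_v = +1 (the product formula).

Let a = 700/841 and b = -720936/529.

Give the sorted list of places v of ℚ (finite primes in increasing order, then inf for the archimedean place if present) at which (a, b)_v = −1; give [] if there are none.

[2, 17]

(a, b) ≡ (7, -20026) mod (ℚ^×)²; places V = {2, 3, 5, 7, 17, 19, 23, 29, 31, ∞}.
(a,b)_23: α=0, u≡22; β=-2, v≡22 (mod 23); (22|23)=-1, (22|23)=-1; sign (−1)^0·-1^-2·-1^0 = +1.
(a,b)_7: α=1, u≡2; β=0, v≡2 (mod 7); (2|7)=+1, (2|7)=+1; sign (−1)^0·+1^0·+1^1 = +1.
(a,b)_19: α=0, u≡7; β=1, v≡13 (mod 19); (7|19)=+1, (13|19)=-1; sign (−1)^0·+1^1·-1^0 = +1.
(a,b)_2: α=2, β=3; u≡7, v≡3 (mod 8); ε(u)ε(v)=1·1, αω(v)=2·1, βω(u)=3·0; sum ≡ 1  ⇒  -1.
(a,b)_3: α=0, u≡1; β=2, v≡2 (mod 3); (1|3)=+1, (2|3)=-1; sign (−1)^0·+1^2·-1^0 = +1.
(a,b)_29: α=-2, u≡4; β=0, v≡13 (mod 29); (4|29)=+1, (13|29)=+1; sign (−1)^0·+1^0·+1^-2 = +1.
(a,b)_17: α=0, u≡11; β=1, v≡12 (mod 17); (11|17)=-1, (12|17)=-1; sign (−1)^0·-1^1·-1^0 = -1.
(a,b)_∞: sgn(7)=+, sgn(-20026)=−, so +1.
(a,b)_5: α=2, u≡3; β=0, v≡1 (mod 5); (3|5)=-1, (1|5)=+1; sign (−1)^0·-1^0·+1^2 = +1.
(a,b)_31: α=0, u≡20; β=1, v≡28 (mod 31); (20|31)=+1, (28|31)=+1; sign (−1)^0·+1^1·+1^0 = +1.
(7, -20026 / ℚ) ramifies at {2, 17}: a division algebra.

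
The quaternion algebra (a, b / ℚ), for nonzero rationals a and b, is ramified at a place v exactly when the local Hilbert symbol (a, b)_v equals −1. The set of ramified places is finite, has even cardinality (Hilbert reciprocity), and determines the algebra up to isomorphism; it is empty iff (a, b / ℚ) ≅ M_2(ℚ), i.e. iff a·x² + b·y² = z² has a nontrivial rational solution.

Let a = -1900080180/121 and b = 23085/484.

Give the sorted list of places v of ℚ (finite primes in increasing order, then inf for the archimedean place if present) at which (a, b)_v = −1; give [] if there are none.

[5, 19]

(a, b) ≡ (-5, 285) mod (ℚ^×)²; places V = {2, 3, 5, 11, 19, ∞}.
(a,b)_∞: sgn(-5)=−, sgn(285)=+, so +1.
(a,b)_19: α=4, u≡18; β=1, v≡2 (mod 19); (18|19)=-1, (2|19)=-1; sign (−1)^0·-1^1·-1^4 = -1.
(a,b)_2: α=2, β=-2; u≡3, v≡5 (mod 8); ε(u)ε(v)=1·0, αω(v)=2·1, βω(u)=-2·1; sum ≡ 0  ⇒  +1.
(a,b)_3: α=6, u≡1; β=5, v≡2 (mod 3); (1|3)=+1, (2|3)=-1; sign (−1)^0·+1^5·-1^6 = +1.
(a,b)_5: α=1, u≡4; β=1, v≡3 (mod 5); (4|5)=+1, (3|5)=-1; sign (−1)^0·+1^1·-1^1 = -1.
(a,b)_11: α=-2, u≡2; β=-2, v≡10 (mod 11); (2|11)=-1, (10|11)=-1; sign (−1)^0·-1^-2·-1^-2 = +1.
(-5, 285 / ℚ) ramifies at {5, 19}: a division algebra.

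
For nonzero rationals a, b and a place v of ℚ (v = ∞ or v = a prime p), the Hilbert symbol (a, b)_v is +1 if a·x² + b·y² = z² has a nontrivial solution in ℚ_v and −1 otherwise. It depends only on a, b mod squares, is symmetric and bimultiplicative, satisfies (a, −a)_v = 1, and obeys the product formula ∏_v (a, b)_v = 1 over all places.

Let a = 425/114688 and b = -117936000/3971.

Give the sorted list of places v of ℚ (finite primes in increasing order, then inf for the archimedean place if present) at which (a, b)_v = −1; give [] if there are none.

(a, b) ≡ (119, -10010) mod (ℚ^×)²; places V = {2, 3, 5, 7, 11, 13, 17, 19, ∞}.
(a,b)_7: α=-1, u≡3; β=1, v≡3 (mod 7); (3|7)=-1, (3|7)=-1; sign (−1)^1·-1^1·-1^-1 = -1.
(a,b)_13: α=0, u≡11; β=1, v≡4 (mod 13); (11|13)=-1, (4|13)=+1; sign (−1)^0·-1^1·+1^0 = -1.
(a,b)_11: α=0, u≡9; β=-1, v≡3 (mod 11); (9|11)=+1, (3|11)=+1; sign (−1)^0·+1^-1·+1^0 = +1.
(a,b)_19: α=0, u≡16; β=-2, v≡14 (mod 19); (16|19)=+1, (14|19)=-1; sign (−1)^0·+1^-2·-1^0 = +1.
(a,b)_3: α=0, u≡2; β=4, v≡1 (mod 3); (2|3)=-1, (1|3)=+1; sign (−1)^0·-1^4·+1^0 = +1.
(a,b)_∞: sgn(119)=+, sgn(-10010)=−, so +1.
(a,b)_17: α=1, u≡7; β=0, v≡14 (mod 17); (7|17)=-1, (14|17)=-1; sign (−1)^0·-1^0·-1^1 = -1.
(a,b)_2: α=-14, β=7; u≡7, v≡3 (mod 8); ε(u)ε(v)=1·1, αω(v)=-14·1, βω(u)=7·0; sum ≡ 1  ⇒  -1.
(a,b)_5: α=2, u≡4; β=3, v≡2 (mod 5); (4|5)=+1, (2|5)=-1; sign (−1)^0·+1^3·-1^2 = +1.
(119, -10010 / ℚ) ramifies at {2, 7, 13, 17}: a division algebra.

[2, 7, 13, 17]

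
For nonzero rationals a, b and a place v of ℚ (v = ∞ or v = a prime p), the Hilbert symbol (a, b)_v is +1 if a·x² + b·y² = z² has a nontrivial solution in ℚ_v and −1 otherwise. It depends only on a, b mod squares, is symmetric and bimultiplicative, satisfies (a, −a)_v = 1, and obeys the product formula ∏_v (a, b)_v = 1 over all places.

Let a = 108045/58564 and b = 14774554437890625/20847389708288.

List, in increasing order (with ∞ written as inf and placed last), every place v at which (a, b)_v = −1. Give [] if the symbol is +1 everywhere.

Mod squares: a ≡ 5, b ≡ 17. Check v ∈ {∞, 2, 3, 5, 7, 11, 13, 17}.
v=11: a=11^-4·(≡9), b=11^-6·(≡6) mod 11; (9|11)=+1, (6|11)=-1; (−1)^{-4·-6·5}·(+1)^-6·(-1)^-4 = +1.
v=2: v_2(a)=-2, v_2(b)=-12; units ≡ 5, 1 (mod 8); ε·ε+αω+βω = 0·0+-2·0+-12·1 ≡ 0  ⇒  (a,b)_2 = +1.
v=7: a=7^4·(≡5), b=7^8·(≡5) mod 7; (5|7)=-1, (5|7)=-1; (−1)^{4·8·3}·(-1)^8·(-1)^4 = +1.
v=3: a=3^2·(≡2), b=3^8·(≡2) mod 3; (2|3)=-1, (2|3)=-1; (−1)^{2·8·1}·(-1)^8·(-1)^2 = +1.
v=∞: 5 > 0 and 17 > 0  ⇒  (a,b)_∞ = +1.
v=5: a=5^1·(≡1), b=5^8·(≡2) mod 5; (1|5)=+1, (2|5)=-1; (−1)^{1·8·2}·(+1)^8·(-1)^1 = -1.
v=13: a=13^0·(≡11), b=13^-2·(≡3) mod 13; (11|13)=-1, (3|13)=+1; (−1)^{0·-2·6}·(-1)^-2·(+1)^0 = +1.
v=17: a=17^0·(≡7), b=17^-1·(≡2) mod 17; (7|17)=-1, (2|17)=+1; (−1)^{0·-1·8}·(-1)^-1·(+1)^0 = -1.
|Ram(5, 17)| = 2, even; anisotropic at {5, 17}.

[5, 17]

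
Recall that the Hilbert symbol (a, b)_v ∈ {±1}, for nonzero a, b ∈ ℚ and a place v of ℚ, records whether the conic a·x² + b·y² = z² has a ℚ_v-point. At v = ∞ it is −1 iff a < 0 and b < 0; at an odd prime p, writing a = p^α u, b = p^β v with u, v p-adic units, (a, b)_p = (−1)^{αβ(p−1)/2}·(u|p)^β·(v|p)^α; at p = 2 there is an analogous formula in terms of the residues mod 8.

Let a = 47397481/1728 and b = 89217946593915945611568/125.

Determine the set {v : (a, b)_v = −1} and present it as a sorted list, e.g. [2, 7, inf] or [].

(a, b) ≡ (147963, 243399135) mod (ℚ^×)²; places V = {2, 3, 5, 7, 31, 37, 43, 47, ∞}.
(a,b)_2: α=-6, β=4; u≡3, v≡7 (mod 8); ε(u)ε(v)=1·1, αω(v)=-6·0, βω(u)=4·1; sum ≡ 1  ⇒  -1.
(a,b)_31: α=3, u≡22; β=5, v≡12 (mod 31); (22|31)=-1, (12|31)=-1; sign (−1)^1·-1^5·-1^3 = -1.
(a,b)_43: α=1, u≡6; β=3, v≡41 (mod 43); (6|43)=+1, (41|43)=+1; sign (−1)^1·+1^3·+1^1 = -1.
(a,b)_7: α=0, u≡2; β=3, v≡4 (mod 7); (2|7)=+1, (4|7)=+1; sign (−1)^0·+1^3·+1^0 = +1.
(a,b)_37: α=1, u≡27; β=3, v≡6 (mod 37); (27|37)=+1, (6|37)=-1; sign (−1)^0·+1^3·-1^1 = -1.
(a,b)_3: α=-3, u≡1; β=1, v≡1 (mod 3); (1|3)=+1, (1|3)=+1; sign (−1)^1·+1^1·+1^-3 = -1.
(a,b)_5: α=0, u≡2; β=-3, v≡3 (mod 5); (2|5)=-1, (3|5)=-1; sign (−1)^0·-1^-3·-1^0 = -1.
(a,b)_47: α=0, u≡34; β=1, v≡44 (mod 47); (34|47)=+1, (44|47)=-1; sign (−1)^0·+1^1·-1^0 = +1.
(a,b)_∞: sgn(147963)=+, sgn(243399135)=+, so +1.
Ram(147963, 243399135) = {2, 3, 5, 31, 37, 43}; no ℚ_2-point on the conic.

[2, 3, 5, 31, 37, 43]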